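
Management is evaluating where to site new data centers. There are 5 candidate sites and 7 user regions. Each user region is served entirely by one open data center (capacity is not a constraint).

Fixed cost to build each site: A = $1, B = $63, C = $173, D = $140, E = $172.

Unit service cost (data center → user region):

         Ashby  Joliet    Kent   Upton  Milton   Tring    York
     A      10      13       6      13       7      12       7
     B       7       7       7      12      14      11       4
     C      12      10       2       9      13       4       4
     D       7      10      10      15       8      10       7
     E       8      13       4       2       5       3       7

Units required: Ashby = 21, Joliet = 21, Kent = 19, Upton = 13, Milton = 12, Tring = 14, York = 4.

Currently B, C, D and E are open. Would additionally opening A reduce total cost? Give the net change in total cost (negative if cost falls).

Current service cost with {B, C, D, E}: 476.
Adding A: each user region re-picks its cheapest; new service cost 476, saving 0.
Extra fixed cost: 1. Net change = 1 − 0 = 1.
(Totals: 1024 → 1025.)

No — net change +1 (cost rises by 1).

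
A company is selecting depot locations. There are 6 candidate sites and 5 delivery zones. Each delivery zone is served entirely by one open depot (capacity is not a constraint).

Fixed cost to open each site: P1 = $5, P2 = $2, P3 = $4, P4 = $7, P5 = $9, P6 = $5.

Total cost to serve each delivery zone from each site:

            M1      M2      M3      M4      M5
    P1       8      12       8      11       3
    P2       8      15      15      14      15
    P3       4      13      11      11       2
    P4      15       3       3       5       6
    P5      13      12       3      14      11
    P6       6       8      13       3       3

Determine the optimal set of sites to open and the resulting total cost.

Open P3 and P4; minimum total cost 28.

For any fixed open set, each delivery zone goes to its cheapest open site; total = fixed + service.
{P3, P4}: M1→P3 4, M2→P4 3, M3→P4 3, M4→P4 5, M5→P3 2. Service 17; fixed 11; total 28.
{P2, P3, P4}: M1→P3 4, M2→P4 3, M3→P4 3, M4→P4 5, M5→P3 2. Service 17; fixed 13; total 30.
{P4, P6}: service 18 + fixed 12 = 30
{P1, P2, P3, P4, P5, P6}: M1→P3 4, M2→P4 3, M3→P4 3, M4→P6 3, M5→P3 2. Service 15; fixed 32; total 47.
No other subset beats 28.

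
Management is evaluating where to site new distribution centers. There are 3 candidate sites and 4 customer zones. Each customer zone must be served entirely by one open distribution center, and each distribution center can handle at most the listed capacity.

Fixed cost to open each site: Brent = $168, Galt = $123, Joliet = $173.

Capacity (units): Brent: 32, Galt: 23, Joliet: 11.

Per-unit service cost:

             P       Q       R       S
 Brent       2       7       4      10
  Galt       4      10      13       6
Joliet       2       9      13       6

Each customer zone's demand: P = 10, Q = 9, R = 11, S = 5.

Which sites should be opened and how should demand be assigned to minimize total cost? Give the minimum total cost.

Minimum total cost: 448

Open {Brent, Galt}: P→Brent 2·10=20, Q→Brent 7·9=63, R→Brent 4·11=44, S→Galt 6·5=30.
Loads: Brent carries 30/32, Galt carries 5/23. Service 157; fixed 291; total 448.
Next best feasible plan costs 468.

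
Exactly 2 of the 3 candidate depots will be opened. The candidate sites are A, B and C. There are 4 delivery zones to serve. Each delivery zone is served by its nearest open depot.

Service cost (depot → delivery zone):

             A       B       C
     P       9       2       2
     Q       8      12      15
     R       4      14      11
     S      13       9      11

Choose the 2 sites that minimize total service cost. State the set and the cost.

Choose A and B; total service cost 23.

With exactly 2 open, each delivery zone uses its cheapest among the chosen.
{A, B}: P→B 2, Q→A 8, R→A 4, S→B 9. Service cost 23.
{A, C}: service cost 25
{B, C}: service cost 34
Among all 3 size-2 choices, {A, B} is lowest.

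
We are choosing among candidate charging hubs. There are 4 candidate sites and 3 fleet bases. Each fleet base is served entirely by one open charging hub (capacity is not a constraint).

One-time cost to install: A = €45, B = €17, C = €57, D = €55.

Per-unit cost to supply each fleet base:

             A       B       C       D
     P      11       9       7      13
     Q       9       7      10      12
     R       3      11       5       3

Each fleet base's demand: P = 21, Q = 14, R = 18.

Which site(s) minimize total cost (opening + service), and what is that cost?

For any fixed open set, each fleet base goes to its cheapest open site; total = fixed + service.
{A, B}: P→B 9·21=189, Q→B 7·14=98, R→A 3·18=54. Service 341; fixed 62; total 403.
{B, C}: P→C 7·21=147, Q→B 7·14=98, R→C 5·18=90. Service 335; fixed 74; total 409.
{B, D}: service 341 + fixed 72 = 413
{A, B, C, D}: service 299 + fixed 174 = 473
No other subset beats 403.

Open A and B; minimum total cost 403.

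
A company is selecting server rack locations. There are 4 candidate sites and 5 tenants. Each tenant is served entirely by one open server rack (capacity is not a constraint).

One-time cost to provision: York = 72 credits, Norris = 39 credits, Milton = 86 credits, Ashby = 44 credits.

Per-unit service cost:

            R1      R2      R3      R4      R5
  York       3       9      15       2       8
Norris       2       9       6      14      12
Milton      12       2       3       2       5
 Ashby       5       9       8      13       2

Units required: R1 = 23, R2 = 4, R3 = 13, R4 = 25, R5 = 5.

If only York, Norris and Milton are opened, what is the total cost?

Each tenant is assigned to its cheapest site among the open ones.
{York, Norris, Milton}: R1→Norris 2·23=46, R2→Milton 2·4=8, R3→Milton 3·13=39, R4→York 2·25=50, R5→Milton 5·5=25. Service 168; fixed 197; total 365.

Total cost: 365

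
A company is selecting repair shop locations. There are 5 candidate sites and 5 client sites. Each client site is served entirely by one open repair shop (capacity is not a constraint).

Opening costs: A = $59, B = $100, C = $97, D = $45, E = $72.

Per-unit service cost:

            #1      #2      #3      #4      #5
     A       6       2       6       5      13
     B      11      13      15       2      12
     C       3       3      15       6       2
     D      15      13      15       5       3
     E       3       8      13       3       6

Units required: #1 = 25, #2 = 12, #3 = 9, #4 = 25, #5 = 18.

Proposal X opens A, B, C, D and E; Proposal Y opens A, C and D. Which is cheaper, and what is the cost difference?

Proposal X: {A, B, C, D, E}: #1→C 3·25=75, #2→A 2·12=24, #3→A 6·9=54, #4→B 2·25=50, #5→C 2·18=36. Service 239; fixed 373; total 612.
Proposal Y: {A, C, D}: #1→C 3·25=75, #2→A 2·12=24, #3→A 6·9=54, #4→A 5·25=125, #5→C 2·18=36. Service 314; fixed 201; total 515.
Difference: |612 − 515| = 97.

Proposal Y is cheaper by 97.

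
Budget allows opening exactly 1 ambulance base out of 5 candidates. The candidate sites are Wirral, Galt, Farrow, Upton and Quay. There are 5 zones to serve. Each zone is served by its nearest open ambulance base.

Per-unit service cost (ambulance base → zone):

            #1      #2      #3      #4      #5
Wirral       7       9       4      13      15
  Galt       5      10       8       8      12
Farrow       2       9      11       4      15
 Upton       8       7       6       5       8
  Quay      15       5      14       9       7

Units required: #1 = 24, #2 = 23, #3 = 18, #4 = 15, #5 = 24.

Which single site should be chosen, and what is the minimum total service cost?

With exactly 1 open, each zone uses its cheapest among the chosen.
{Upton}: #1→Upton 8·24=192, #2→Upton 7·23=161, #3→Upton 6·18=108, #4→Upton 5·15=75, #5→Upton 8·24=192. Service cost 728.
{Farrow}: service cost 873
{Galt}: service cost 902
Among all 5 size-1 choices, {Upton} is lowest.

Choose Upton only; total service cost 728.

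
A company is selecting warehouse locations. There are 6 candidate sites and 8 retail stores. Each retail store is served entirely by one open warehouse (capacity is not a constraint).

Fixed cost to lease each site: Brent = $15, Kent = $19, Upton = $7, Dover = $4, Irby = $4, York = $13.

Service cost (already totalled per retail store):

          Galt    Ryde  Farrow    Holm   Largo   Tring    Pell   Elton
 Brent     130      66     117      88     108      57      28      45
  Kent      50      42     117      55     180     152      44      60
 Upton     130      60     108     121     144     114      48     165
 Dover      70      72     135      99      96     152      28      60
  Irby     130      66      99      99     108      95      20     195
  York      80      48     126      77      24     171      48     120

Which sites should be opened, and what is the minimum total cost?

For any fixed open set, each retail store goes to its cheapest open site; total = fixed + service.
{Brent, Kent, Irby, York}: Galt→Kent 50, Ryde→Kent 42, Farrow→Irby 99, Holm→Kent 55, Largo→York 24, Tring→Brent 57, Pell→Irby 20, Elton→Brent 45. Service 392; fixed 51; total 443.
{Brent, Kent, Dover, Irby, York}: service 392 + fixed 55 = 447
{Brent, Kent, Upton, Irby, York}: service 392 + fixed 58 = 450
{Brent, Kent, Upton, Dover, Irby, York}: service 392 + fixed 62 = 454
No other subset beats 443.

Open Brent, Kent, Irby and York; minimum total cost 443.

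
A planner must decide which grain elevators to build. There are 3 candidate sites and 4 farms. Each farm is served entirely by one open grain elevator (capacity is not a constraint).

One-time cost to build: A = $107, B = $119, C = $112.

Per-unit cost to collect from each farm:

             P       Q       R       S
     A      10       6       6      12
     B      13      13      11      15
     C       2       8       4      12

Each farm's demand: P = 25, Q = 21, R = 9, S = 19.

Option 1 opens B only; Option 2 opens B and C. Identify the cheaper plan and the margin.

Option 1: {B}: P→B 13·25=325, Q→B 13·21=273, R→B 11·9=99, S→B 15·19=285. Service 982; fixed 119; total 1101.
Option 2: {B, C}: P→C 2·25=50, Q→C 8·21=168, R→C 4·9=36, S→C 12·19=228. Service 482; fixed 231; total 713.
Difference: |1101 − 713| = 388.

Option 2 is cheaper by 388.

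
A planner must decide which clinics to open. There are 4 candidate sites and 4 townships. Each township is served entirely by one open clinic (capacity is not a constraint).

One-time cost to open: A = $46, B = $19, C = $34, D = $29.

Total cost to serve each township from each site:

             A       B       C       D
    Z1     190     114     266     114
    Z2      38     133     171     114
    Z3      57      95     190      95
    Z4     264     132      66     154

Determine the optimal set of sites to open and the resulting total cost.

Open A, B and C; minimum total cost 374.

For any fixed open set, each township goes to its cheapest open site; total = fixed + service.
{A, B, C}: Z1→B 114, Z2→A 38, Z3→A 57, Z4→C 66. Service 275; fixed 99; total 374.
{A, C, D}: Z1→D 114, Z2→A 38, Z3→A 57, Z4→C 66. Service 275; fixed 109; total 384.
{A, B, C, D}: Z1→B 114, Z2→A 38, Z3→A 57, Z4→C 66. Service 275; fixed 128; total 403.
{B}: Z1→B 114, Z2→B 133, Z3→B 95, Z4→B 132. Service 474; fixed 19; total 493.
No other subset beats 374.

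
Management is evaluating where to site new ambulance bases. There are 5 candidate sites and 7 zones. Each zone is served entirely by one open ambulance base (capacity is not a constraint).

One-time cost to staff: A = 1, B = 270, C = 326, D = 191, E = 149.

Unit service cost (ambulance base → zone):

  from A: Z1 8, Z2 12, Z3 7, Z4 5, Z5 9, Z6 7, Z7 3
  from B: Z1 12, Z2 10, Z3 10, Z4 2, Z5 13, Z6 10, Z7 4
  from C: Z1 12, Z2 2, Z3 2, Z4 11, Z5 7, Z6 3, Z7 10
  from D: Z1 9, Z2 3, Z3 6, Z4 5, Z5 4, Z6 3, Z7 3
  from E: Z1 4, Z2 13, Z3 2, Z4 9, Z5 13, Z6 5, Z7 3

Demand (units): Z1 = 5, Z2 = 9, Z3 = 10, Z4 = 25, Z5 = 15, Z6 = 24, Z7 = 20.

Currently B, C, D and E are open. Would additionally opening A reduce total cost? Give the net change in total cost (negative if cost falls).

No — net change +1 (cost rises by 1).

Current service cost with {B, C, D, E}: 300.
Adding A: each zone re-picks its cheapest; new service cost 300, saving 0.
Extra fixed cost: 1. Net change = 1 − 0 = 1.
(Totals: 1236 → 1237.)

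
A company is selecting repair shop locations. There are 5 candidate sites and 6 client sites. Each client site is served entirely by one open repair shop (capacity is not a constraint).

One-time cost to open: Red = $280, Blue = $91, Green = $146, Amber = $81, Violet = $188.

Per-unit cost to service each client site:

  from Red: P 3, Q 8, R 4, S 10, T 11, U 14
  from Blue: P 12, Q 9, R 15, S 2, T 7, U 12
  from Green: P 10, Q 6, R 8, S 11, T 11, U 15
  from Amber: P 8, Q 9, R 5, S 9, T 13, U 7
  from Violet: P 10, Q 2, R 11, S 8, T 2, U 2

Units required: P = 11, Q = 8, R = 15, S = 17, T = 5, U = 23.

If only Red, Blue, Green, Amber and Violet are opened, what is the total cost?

Each client site is assigned to its cheapest site among the open ones.
{Red, Blue, Green, Amber, Violet}: P→Red 3·11=33, Q→Violet 2·8=16, R→Red 4·15=60, S→Blue 2·17=34, T→Violet 2·5=10, U→Violet 2·23=46. Service 199; fixed 786; total 985.

Total cost: 985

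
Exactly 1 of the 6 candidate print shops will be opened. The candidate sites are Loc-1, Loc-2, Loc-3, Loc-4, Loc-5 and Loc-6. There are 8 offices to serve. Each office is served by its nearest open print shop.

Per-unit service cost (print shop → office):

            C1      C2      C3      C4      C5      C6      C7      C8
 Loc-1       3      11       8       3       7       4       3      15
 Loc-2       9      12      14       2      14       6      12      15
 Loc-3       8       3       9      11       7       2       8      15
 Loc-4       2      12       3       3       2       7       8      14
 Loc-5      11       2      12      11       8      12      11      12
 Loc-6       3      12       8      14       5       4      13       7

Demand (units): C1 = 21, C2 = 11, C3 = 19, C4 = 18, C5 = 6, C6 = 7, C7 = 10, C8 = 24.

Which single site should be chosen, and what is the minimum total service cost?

With exactly 1 open, each office uses its cheapest among the chosen.
{Loc-4}: C1→Loc-4 2·21=42, C2→Loc-4 12·11=132, C3→Loc-4 3·19=57, C4→Loc-4 3·18=54, C5→Loc-4 2·6=12, C6→Loc-4 7·7=49, C7→Loc-4 8·10=80, C8→Loc-4 14·24=336. Service cost 762.
{Loc-1}: service cost 850
{Loc-6}: service cost 955
Among all 6 size-1 choices, {Loc-4} is lowest.

Choose Loc-4 only; total service cost 762.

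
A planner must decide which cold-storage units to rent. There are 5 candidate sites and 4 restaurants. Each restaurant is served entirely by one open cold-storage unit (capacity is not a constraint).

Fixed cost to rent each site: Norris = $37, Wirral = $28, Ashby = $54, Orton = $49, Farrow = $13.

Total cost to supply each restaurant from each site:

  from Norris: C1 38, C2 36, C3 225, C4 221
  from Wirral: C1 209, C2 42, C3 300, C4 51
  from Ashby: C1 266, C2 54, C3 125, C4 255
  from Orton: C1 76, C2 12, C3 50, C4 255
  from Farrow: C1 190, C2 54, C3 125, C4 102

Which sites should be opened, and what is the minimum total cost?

Open Norris, Wirral and Orton; minimum total cost 265.

For any fixed open set, each restaurant goes to its cheapest open site; total = fixed + service.
{Norris, Wirral, Orton}: C1→Norris 38, C2→Orton 12, C3→Orton 50, C4→Wirral 51. Service 151; fixed 114; total 265.
{Wirral, Orton}: service 189 + fixed 77 = 266
{Norris, Wirral, Orton, Farrow}: service 151 + fixed 127 = 278
{Norris, Wirral, Ashby, Orton, Farrow}: service 151 + fixed 181 = 332
No other subset beats 265.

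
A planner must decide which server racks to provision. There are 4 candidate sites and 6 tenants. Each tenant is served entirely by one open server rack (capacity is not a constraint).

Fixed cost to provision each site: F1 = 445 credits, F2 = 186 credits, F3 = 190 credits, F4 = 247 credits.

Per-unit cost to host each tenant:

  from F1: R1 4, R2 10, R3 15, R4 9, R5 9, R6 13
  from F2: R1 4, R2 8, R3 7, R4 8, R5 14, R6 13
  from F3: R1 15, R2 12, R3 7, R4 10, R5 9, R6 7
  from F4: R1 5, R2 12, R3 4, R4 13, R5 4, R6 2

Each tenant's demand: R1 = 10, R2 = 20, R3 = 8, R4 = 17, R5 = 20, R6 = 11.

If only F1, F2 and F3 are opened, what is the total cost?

Each tenant is assigned to its cheapest site among the open ones.
{F1, F2, F3}: R1→F1 4·10=40, R2→F2 8·20=160, R3→F2 7·8=56, R4→F2 8·17=136, R5→F1 9·20=180, R6→F3 7·11=77. Service 649; fixed 821; total 1470.

Total cost: 1470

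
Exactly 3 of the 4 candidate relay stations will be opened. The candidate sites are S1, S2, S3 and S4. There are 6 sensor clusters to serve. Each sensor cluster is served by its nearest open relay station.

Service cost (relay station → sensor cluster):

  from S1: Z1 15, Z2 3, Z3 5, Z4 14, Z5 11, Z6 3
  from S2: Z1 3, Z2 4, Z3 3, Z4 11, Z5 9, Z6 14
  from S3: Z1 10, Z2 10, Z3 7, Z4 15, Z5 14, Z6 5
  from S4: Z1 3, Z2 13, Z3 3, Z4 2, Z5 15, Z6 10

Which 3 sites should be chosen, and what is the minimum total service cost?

Choose S1, S2 and S4; total service cost 23.

With exactly 3 open, each sensor cluster uses its cheapest among the chosen.
{S1, S2, S4}: Z1→S2 3, Z2→S1 3, Z3→S2 3, Z4→S4 2, Z5→S2 9, Z6→S1 3. Service cost 23.
{S1, S3, S4}: service cost 25
{S2, S3, S4}: service cost 26
Among all 4 size-3 choices, {S1, S2, S4} is lowest.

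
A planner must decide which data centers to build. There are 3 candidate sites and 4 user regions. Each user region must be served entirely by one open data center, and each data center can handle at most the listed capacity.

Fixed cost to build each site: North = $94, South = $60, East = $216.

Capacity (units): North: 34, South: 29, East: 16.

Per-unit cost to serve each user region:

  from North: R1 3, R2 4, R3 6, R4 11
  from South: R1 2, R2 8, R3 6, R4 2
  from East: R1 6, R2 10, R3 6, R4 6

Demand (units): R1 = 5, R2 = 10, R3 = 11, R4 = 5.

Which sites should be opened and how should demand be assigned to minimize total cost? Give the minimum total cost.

Open {North}: R1→North 3·5=15, R2→North 4·10=40, R3→North 6·11=66, R4→North 11·5=55.
Loads: North carries 31/34. Service 176; fixed 94; total 270.
Next best feasible plan costs 280.

Minimum total cost: 270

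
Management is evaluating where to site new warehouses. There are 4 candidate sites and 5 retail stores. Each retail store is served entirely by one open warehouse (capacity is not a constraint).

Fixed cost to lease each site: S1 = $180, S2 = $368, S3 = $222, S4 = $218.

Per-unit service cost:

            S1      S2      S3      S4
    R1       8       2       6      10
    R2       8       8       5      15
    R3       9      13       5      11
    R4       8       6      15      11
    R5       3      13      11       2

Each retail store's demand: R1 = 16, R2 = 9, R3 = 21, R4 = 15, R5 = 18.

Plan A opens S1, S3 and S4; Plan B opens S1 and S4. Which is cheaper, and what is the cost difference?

Plan A: {S1, S3, S4}: R1→S3 6·16=96, R2→S3 5·9=45, R3→S3 5·21=105, R4→S1 8·15=120, R5→S4 2·18=36. Service 402; fixed 620; total 1022.
Plan B: {S1, S4}: R1→S1 8·16=128, R2→S1 8·9=72, R3→S1 9·21=189, R4→S1 8·15=120, R5→S4 2·18=36. Service 545; fixed 398; total 943.
Difference: |1022 − 943| = 79.

Plan B is cheaper by 79.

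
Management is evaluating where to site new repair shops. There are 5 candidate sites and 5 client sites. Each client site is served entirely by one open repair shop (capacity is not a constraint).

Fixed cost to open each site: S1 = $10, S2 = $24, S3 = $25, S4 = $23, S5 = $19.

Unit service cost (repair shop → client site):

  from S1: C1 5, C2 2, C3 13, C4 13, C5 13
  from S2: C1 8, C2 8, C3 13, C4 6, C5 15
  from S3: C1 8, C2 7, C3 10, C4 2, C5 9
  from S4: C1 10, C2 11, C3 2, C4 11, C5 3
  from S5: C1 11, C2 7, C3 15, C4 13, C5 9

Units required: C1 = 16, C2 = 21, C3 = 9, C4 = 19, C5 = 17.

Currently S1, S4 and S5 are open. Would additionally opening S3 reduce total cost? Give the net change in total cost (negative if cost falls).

Yes — net change −146 (cost falls by 146).

Current service cost with {S1, S4, S5}: 400.
Adding S3: each client site re-picks its cheapest; new service cost 229, saving 171.
Extra fixed cost: 25. Net change = 25 − 171 = -146.
(Totals: 452 → 306.)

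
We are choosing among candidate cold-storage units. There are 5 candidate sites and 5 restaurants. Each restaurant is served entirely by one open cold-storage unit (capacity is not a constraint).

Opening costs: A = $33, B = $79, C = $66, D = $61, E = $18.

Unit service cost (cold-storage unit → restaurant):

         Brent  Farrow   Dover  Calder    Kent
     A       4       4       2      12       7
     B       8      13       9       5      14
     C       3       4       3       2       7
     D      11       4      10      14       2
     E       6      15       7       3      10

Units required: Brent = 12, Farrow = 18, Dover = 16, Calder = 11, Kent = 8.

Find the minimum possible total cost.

For any fixed open set, each restaurant goes to its cheapest open site; total = fixed + service.
{A, E}: Brent→A 4·12=48, Farrow→A 4·18=72, Dover→A 2·16=32, Calder→E 3·11=33, Kent→A 7·8=56. Service 241; fixed 51; total 292.
{C}: service 234 + fixed 66 = 300
{A, D, E}: service 201 + fixed 112 = 313
{A, B, C, D, E}: service 178 + fixed 257 = 435
No other subset beats 292.

Minimum total cost: 292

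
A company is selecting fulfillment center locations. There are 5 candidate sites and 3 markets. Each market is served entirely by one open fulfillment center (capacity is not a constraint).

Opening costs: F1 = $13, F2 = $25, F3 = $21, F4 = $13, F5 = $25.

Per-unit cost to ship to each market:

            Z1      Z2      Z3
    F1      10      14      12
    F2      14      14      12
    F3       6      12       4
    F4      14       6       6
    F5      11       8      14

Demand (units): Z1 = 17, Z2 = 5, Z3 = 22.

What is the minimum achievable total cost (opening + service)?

For any fixed open set, each market goes to its cheapest open site; total = fixed + service.
{F3, F4}: Z1→F3 6·17=102, Z2→F4 6·5=30, Z3→F3 4·22=88. Service 220; fixed 34; total 254.
{F1, F3, F4}: service 220 + fixed 47 = 267
{F3}: Z1→F3 6·17=102, Z2→F3 12·5=60, Z3→F3 4·22=88. Service 250; fixed 21; total 271.
{F1, F2, F3, F4, F5}: service 220 + fixed 97 = 317
No other subset beats 254.

Minimum total cost: 254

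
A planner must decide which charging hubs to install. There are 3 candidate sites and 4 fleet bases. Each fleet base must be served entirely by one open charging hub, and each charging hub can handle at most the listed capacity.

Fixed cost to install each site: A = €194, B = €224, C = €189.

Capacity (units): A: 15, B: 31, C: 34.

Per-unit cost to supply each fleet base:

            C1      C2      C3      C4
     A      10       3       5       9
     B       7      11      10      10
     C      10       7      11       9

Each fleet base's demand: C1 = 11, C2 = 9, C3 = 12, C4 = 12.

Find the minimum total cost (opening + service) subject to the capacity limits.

Minimum total cost: 724

Open {A, C}: C1→C 10·11=110, C2→C 7·9=63, C3→A 5·12=60, C4→C 9·12=108.
Loads: A carries 12/15, C carries 32/34. Service 341; fixed 383; total 724.
Next best feasible plan costs 781.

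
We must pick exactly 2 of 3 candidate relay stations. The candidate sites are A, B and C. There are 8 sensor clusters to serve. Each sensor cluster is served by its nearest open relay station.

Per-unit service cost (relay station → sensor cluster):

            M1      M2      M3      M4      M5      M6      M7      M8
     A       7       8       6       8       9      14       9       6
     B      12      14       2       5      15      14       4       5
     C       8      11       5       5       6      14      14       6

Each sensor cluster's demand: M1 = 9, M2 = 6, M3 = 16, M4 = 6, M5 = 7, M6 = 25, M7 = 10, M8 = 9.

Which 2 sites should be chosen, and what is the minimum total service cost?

With exactly 2 open, each sensor cluster uses its cheapest among the chosen.
{A, B}: M1→A 7·9=63, M2→A 8·6=48, M3→B 2·16=32, M4→B 5·6=30, M5→A 9·7=63, M6→A 14·25=350, M7→B 4·10=40, M8→B 5·9=45. Service cost 671.
{B, C}: service cost 677
{A, C}: service cost 757
Among all 3 size-2 choices, {A, B} is lowest.

Choose A and B; total service cost 671.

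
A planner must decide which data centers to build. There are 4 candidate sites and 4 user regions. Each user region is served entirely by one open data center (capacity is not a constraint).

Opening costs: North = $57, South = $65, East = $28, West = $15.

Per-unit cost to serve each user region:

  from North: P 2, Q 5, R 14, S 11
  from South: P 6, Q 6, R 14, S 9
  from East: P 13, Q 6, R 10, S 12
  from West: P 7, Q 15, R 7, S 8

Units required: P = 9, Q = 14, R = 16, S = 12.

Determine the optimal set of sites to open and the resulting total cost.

Open North and West; minimum total cost 368.

For any fixed open set, each user region goes to its cheapest open site; total = fixed + service.
{North, West}: P→North 2·9=18, Q→North 5·14=70, R→West 7·16=112, S→West 8·12=96. Service 296; fixed 72; total 368.
{North, East, West}: service 296 + fixed 100 = 396
{East, West}: service 355 + fixed 43 = 398
{North, South, East, West}: service 296 + fixed 165 = 461
No other subset beats 368.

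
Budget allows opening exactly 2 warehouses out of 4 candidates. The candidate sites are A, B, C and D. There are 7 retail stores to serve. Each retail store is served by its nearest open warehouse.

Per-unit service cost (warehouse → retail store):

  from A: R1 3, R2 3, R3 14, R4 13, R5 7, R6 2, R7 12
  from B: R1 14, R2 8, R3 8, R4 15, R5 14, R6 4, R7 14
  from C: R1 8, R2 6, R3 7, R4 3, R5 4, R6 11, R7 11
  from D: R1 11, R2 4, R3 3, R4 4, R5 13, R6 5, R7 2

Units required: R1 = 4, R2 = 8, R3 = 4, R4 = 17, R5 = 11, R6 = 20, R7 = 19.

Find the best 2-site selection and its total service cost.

Choose A and D; total service cost 271.

With exactly 2 open, each retail store uses its cheapest among the chosen.
{A, D}: R1→A 3·4=12, R2→A 3·8=24, R3→D 3·4=12, R4→D 4·17=68, R5→A 7·11=77, R6→A 2·20=40, R7→D 2·19=38. Service cost 271.
{C, D}: service cost 309
{A, C}: service cost 408
Among all 6 size-2 choices, {A, D} is lowest.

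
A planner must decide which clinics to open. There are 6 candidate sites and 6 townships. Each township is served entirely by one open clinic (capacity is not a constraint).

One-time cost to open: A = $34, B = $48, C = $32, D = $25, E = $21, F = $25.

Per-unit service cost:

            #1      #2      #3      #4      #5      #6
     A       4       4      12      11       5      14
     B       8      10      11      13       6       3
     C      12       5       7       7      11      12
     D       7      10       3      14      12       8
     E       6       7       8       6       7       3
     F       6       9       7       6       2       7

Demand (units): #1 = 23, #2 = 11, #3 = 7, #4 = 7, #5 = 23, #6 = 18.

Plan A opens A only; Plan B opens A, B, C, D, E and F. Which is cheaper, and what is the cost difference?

Plan B is cheaper by 214.

Plan A: {A}: #1→A 4·23=92, #2→A 4·11=44, #3→A 12·7=84, #4→A 11·7=77, #5→A 5·23=115, #6→A 14·18=252. Service 664; fixed 34; total 698.
Plan B: {A, B, C, D, E, F}: #1→A 4·23=92, #2→A 4·11=44, #3→D 3·7=21, #4→E 6·7=42, #5→F 2·23=46, #6→B 3·18=54. Service 299; fixed 185; total 484.
Difference: |698 − 484| = 214.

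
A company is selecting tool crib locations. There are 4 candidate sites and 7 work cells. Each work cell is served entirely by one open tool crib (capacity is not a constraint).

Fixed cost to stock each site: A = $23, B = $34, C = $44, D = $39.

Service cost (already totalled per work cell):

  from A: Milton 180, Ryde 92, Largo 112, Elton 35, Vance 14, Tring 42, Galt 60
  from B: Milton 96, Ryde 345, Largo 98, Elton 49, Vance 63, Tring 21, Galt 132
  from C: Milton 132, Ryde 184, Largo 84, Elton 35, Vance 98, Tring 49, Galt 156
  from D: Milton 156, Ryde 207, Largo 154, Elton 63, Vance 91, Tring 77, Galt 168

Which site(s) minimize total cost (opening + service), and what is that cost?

For any fixed open set, each work cell goes to its cheapest open site; total = fixed + service.
{A, B}: Milton→B 96, Ryde→A 92, Largo→B 98, Elton→A 35, Vance→A 14, Tring→B 21, Galt→A 60. Service 416; fixed 57; total 473.
{A, B, C}: service 402 + fixed 101 = 503
{A, B, D}: service 416 + fixed 96 = 512
{A, B, C, D}: service 402 + fixed 140 = 542
(All 15 nonempty subsets were checked; A and B is lowest.)

Open A and B; minimum total cost 473.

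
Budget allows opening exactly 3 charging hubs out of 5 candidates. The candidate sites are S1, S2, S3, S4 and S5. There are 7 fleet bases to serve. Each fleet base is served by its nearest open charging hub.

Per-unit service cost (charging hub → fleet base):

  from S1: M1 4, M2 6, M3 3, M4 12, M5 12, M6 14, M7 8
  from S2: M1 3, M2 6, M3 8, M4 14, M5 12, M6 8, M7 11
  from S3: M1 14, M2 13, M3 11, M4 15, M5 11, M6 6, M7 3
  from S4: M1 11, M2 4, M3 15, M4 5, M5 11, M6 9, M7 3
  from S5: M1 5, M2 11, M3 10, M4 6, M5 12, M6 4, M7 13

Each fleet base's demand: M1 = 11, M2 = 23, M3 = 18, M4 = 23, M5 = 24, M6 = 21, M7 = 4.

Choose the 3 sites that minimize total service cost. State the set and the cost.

Choose S1, S4 and S5; total service cost 665.

With exactly 3 open, each fleet base uses its cheapest among the chosen.
{S1, S4, S5}: M1→S1 4·11=44, M2→S4 4·23=92, M3→S1 3·18=54, M4→S4 5·23=115, M5→S4 11·24=264, M6→S5 4·21=84, M7→S4 3·4=12. Service cost 665.
{S1, S3, S4}: service cost 707
{S1, S3, S5}: service cost 734
Among all 10 size-3 choices, {S1, S4, S5} is lowest.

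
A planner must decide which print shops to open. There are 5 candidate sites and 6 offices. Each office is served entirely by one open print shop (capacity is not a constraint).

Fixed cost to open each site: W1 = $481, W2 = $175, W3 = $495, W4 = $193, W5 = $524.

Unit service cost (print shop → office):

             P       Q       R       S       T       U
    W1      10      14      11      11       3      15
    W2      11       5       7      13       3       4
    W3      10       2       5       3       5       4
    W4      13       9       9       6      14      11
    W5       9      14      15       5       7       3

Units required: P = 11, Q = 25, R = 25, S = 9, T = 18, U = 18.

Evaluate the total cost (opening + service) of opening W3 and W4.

Each office is assigned to its cheapest site among the open ones.
{W3, W4}: P→W3 10·11=110, Q→W3 2·25=50, R→W3 5·25=125, S→W3 3·9=27, T→W3 5·18=90, U→W3 4·18=72. Service 474; fixed 688; total 1162.

Total cost: 1162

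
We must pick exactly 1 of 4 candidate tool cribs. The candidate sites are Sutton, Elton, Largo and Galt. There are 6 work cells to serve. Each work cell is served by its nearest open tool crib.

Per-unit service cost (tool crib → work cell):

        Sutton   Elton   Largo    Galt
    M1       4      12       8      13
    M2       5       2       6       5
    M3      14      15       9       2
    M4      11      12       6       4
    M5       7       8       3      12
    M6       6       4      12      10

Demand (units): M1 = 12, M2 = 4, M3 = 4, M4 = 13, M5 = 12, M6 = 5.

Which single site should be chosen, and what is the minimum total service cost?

Choose Largo only; total service cost 330.

With exactly 1 open, each work cell uses its cheapest among the chosen.
{Largo}: M1→Largo 8·12=96, M2→Largo 6·4=24, M3→Largo 9·4=36, M4→Largo 6·13=78, M5→Largo 3·12=36, M6→Largo 12·5=60. Service cost 330.
{Sutton}: service cost 381
{Galt}: service cost 430
Among all 4 size-1 choices, {Largo} is lowest.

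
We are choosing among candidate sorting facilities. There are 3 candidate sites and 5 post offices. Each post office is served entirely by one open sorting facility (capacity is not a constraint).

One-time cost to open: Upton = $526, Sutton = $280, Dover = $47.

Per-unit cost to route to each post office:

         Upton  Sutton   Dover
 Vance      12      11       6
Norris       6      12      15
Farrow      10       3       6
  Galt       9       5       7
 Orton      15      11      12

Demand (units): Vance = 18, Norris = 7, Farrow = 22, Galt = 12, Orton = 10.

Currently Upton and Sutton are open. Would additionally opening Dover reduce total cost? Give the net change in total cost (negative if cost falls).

Current service cost with {Upton, Sutton}: 476.
Adding Dover: each post office re-picks its cheapest; new service cost 386, saving 90.
Extra fixed cost: 47. Net change = 47 − 90 = -43.
(Totals: 1282 → 1239.)

Yes — net change −43 (cost falls by 43).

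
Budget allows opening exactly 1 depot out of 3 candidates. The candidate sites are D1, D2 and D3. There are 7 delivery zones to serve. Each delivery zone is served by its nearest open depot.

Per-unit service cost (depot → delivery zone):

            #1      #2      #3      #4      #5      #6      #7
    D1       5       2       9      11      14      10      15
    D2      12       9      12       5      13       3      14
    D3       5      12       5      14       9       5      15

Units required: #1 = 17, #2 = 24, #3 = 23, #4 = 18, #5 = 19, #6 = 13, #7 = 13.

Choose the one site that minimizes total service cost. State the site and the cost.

With exactly 1 open, each delivery zone uses its cheapest among the chosen.
{D1}: #1→D1 5·17=85, #2→D1 2·24=48, #3→D1 9·23=207, #4→D1 11·18=198, #5→D1 14·19=266, #6→D1 10·13=130, #7→D1 15·13=195. Service cost 1129.
{D3}: service cost 1171
{D2}: service cost 1254
Among all 3 size-1 choices, {D1} is lowest.

Choose D1 only; total service cost 1129.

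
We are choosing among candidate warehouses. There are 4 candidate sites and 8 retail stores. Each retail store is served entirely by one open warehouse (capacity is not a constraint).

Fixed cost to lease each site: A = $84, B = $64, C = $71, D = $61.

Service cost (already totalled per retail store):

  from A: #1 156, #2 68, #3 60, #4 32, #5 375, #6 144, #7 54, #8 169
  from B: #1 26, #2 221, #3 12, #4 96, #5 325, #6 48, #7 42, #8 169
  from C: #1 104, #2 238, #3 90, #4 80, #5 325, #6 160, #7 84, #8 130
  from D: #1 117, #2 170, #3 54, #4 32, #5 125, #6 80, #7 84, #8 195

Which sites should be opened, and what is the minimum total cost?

For any fixed open set, each retail store goes to its cheapest open site; total = fixed + service.
{A, B, D}: #1→B 26, #2→A 68, #3→B 12, #4→A 32, #5→D 125, #6→B 48, #7→B 42, #8→A 169. Service 522; fixed 209; total 731.
{B, D}: #1→B 26, #2→D 170, #3→B 12, #4→D 32, #5→D 125, #6→B 48, #7→B 42, #8→B 169. Service 624; fixed 125; total 749.
{A, B, C, D}: #1→B 26, #2→A 68, #3→B 12, #4→A 32, #5→D 125, #6→B 48, #7→B 42, #8→C 130. Service 483; fixed 280; total 763.
{D}: service 857 + fixed 61 = 918
No other subset beats 731.

Open A, B and D; minimum total cost 731.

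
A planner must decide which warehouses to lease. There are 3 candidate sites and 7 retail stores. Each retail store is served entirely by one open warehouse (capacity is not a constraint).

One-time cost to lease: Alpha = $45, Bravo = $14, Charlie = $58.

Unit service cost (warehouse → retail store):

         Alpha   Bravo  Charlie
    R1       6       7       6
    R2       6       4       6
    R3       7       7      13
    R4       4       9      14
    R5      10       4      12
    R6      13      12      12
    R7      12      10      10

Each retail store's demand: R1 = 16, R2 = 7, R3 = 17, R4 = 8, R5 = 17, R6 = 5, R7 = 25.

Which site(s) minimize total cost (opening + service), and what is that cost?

Open Alpha and Bravo; minimum total cost 712.

For any fixed open set, each retail store goes to its cheapest open site; total = fixed + service.
{Alpha, Bravo}: R1→Alpha 6·16=96, R2→Bravo 4·7=28, R3→Alpha 7·17=119, R4→Alpha 4·8=32, R5→Bravo 4·17=68, R6→Bravo 12·5=60, R7→Bravo 10·25=250. Service 653; fixed 59; total 712.
{Bravo}: service 709 + fixed 14 = 723
{Bravo, Charlie}: service 693 + fixed 72 = 765
{Alpha, Bravo, Charlie}: service 653 + fixed 117 = 770
No other subset beats 712.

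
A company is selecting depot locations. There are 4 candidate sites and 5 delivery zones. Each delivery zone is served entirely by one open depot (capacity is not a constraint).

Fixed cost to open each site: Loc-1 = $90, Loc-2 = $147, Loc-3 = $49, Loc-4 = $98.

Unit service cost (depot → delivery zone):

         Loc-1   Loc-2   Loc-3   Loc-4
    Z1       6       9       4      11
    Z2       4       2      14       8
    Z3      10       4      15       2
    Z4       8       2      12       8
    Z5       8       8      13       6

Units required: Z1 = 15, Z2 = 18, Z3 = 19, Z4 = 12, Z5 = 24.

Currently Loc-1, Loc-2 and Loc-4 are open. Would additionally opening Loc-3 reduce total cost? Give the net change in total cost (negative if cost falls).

No — net change +19 (cost rises by 19).

Current service cost with {Loc-1, Loc-2, Loc-4}: 332.
Adding Loc-3: each delivery zone re-picks its cheapest; new service cost 302, saving 30.
Extra fixed cost: 49. Net change = 49 − 30 = 19.
(Totals: 667 → 686.)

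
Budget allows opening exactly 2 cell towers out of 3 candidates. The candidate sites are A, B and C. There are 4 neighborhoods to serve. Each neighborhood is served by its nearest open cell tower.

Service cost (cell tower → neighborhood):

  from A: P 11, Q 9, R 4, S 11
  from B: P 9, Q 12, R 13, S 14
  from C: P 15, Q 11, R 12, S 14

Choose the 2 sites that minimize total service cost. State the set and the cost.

With exactly 2 open, each neighborhood uses its cheapest among the chosen.
{A, B}: P→B 9, Q→A 9, R→A 4, S→A 11. Service cost 33.
{A, C}: service cost 35
{B, C}: service cost 46
Among all 3 size-2 choices, {A, B} is lowest.

Choose A and B; total service cost 33.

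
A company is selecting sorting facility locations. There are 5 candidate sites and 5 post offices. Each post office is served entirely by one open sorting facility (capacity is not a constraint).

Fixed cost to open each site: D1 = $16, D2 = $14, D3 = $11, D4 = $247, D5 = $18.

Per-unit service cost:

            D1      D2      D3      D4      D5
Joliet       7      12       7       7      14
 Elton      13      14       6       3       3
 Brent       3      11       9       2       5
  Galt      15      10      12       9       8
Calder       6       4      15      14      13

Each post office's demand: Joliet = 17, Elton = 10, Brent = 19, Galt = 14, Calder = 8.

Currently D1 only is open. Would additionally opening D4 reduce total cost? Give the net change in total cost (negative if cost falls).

Current service cost with {D1}: 564.
Adding D4: each post office re-picks its cheapest; new service cost 361, saving 203.
Extra fixed cost: 247. Net change = 247 − 203 = 44.
(Totals: 580 → 624.)

No — net change +44 (cost rises by 44).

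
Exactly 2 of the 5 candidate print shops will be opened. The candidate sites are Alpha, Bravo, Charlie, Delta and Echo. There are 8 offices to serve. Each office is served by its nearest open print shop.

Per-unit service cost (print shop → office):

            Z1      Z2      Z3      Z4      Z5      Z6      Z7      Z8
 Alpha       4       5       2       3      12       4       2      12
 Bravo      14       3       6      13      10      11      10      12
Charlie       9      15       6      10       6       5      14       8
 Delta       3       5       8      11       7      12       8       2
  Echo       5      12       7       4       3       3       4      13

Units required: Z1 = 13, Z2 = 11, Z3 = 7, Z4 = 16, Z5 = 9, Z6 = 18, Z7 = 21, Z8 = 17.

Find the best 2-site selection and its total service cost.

With exactly 2 open, each office uses its cheapest among the chosen.
{Alpha, Delta}: Z1→Delta 3·13=39, Z2→Alpha 5·11=55, Z3→Alpha 2·7=14, Z4→Alpha 3·16=48, Z5→Delta 7·9=63, Z6→Alpha 4·18=72, Z7→Alpha 2·21=42, Z8→Delta 2·17=34. Service cost 367.
{Delta, Echo}: service cost 406
{Alpha, Charlie}: service cost 473
Among all 10 size-2 choices, {Alpha, Delta} is lowest.

Choose Alpha and Delta; total service cost 367.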